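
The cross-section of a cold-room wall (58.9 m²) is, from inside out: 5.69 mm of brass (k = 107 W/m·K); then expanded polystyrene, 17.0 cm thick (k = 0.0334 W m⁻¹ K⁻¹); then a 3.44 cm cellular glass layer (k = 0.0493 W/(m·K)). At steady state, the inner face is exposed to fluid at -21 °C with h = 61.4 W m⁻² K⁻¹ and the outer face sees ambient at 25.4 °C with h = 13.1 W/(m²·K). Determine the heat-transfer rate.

Q = 465 W

Treat each layer as a resistance in series:
  R_conv,in = 1/(hA) = 1/(61.4·58.9) = 2.765×10^-4 K/W
  R_brass = L/(kA) = 0.00569/(107·58.9) = 9.028×10^-7 K/W
  R_expanded polystyrene = L/(kA) = 0.170/(0.0334·58.9) = 0.08641 K/W
  R_cellular glass = L/(kA) = 0.0344/(0.0493·58.9) = 0.01185 K/W
  R_conv,out = 1/(hA) = 1/(13.1·58.9) = 0.001296 K/W
ΣR = 2.765×10^-4 + 9.028×10^-7 + 0.08641 + 0.01185 + 0.001296 = 0.09983 K/W
Q = ΔT/ΣR = (-21 °C − 25.4 °C)/0.09983 = -465 W
(Negative Q ⇒ heat flows inward; heat gain = 465 W.)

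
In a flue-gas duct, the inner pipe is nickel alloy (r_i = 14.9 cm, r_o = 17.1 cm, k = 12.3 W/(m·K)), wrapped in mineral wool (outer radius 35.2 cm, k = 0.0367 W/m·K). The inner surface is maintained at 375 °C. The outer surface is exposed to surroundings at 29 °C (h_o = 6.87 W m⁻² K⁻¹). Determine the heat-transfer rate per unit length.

Q' = 108 W/m

Series thermal resistances, inner to outer:
  R'_nickel alloy = ln(0.171/0.149)/(2πk) = 0.1377/(2π·12.3) = 0.001782 m·K/W
  R'_mineral wool = ln(0.352/0.171)/(2πk) = 0.7220/(2π·0.0367) = 3.131 m·K/W
  R'_conv,out = 1/(2πr h) = 1/(2π·0.352·6.87) = 0.06581 m·K/W
ΣR = 0.001782 + 3.131 + 0.06581 = 3.199 m·K/W
Q' = ΔT/ΣR = (375 °C − 29 °C)/3.199 = 108 W/m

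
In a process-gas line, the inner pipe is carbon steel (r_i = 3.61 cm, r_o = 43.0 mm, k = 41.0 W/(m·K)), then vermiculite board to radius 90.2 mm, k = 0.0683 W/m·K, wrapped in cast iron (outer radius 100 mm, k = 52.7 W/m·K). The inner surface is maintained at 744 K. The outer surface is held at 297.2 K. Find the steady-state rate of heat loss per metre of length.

Q' = 259 W/m

Series thermal resistances, inner to outer:
  R'_carbon steel = ln(0.0430/0.0361)/(2πk) = 0.1749/(2π·41.0) = 6.790×10^-4 m·K/W
  R'_vermiculite board = ln(0.0902/0.0430)/(2πk) = 0.7408/(2π·0.0683) = 1.726 m·K/W
  R'_cast iron = ln(0.100/0.0902)/(2πk) = 0.1031/(2π·52.7) = 3.115×10^-4 m·K/W
ΣR = 6.790×10^-4 + 1.726 + 3.115×10^-4 = 1.727 m·K/W
Q' = ΔT/ΣR = (744 K − 297.2 K)/1.727 = 259 W/m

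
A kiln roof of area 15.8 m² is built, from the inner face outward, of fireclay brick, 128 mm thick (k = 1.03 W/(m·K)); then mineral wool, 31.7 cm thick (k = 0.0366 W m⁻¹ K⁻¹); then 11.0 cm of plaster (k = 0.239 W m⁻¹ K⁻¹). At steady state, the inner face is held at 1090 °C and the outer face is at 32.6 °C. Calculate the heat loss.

Series thermal resistances, inner to outer:
  R_fireclay brick = L/(kA) = 0.128/(1.03·15.8) = 0.007865 K/W
  R_mineral wool = L/(kA) = 0.317/(0.0366·15.8) = 0.5482 K/W
  R_plaster = L/(kA) = 0.110/(0.239·15.8) = 0.02913 K/W
ΣR = 0.007865 + 0.5482 + 0.02913 = 0.5852 K/W
Q = ΔT/ΣR = (1090 °C − 32.6 °C)/0.5852 = 1810 W

Q = 1810 W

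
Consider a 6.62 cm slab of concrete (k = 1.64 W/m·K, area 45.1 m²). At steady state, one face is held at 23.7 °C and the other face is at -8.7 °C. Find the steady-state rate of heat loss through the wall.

Q = 36.2 kW

Q = kA·ΔT/L = 1.64 × 45.1 × |23.7 °C − -8.7 °C| / 0.0662 = 36200 W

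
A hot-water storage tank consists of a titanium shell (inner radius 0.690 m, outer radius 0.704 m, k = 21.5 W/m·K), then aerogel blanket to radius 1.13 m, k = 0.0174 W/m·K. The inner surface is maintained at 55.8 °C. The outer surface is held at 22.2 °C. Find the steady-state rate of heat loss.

Series thermal resistances, inner to outer:
  R_titanium = (1/0.690 − 1/0.704)/(4πk) = 0.02882/(4π·21.5) = 1.067×10^-4 K/W
  R_aerogel blanket = (1/0.704 − 1/1.13)/(4πk) = 0.5355/(4π·0.0174) = 2.449 K/W
ΣR = 1.067×10^-4 + 2.449 = 2.449 K/W
Q = ΔT/ΣR = (55.8 °C − 22.2 °C)/2.449 = 13.7 W

Q = 13.7 W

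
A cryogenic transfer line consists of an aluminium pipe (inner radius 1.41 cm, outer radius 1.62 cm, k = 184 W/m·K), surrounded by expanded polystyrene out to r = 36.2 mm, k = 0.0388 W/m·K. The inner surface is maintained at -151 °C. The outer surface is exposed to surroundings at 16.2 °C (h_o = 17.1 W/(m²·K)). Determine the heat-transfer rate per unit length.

Q' = 47.0 W/m

Series thermal resistances, inner to outer:
  R'_aluminium = ln(0.0162/0.0141)/(2πk) = 0.1388/(2π·184) = 1.201×10^-4 m·K/W
  R'_expanded polystyrene = ln(0.0362/0.0162)/(2πk) = 0.8040/(2π·0.0388) = 3.298 m·K/W
  R'_conv,out = 1/(2πr h) = 1/(2π·0.0362·17.1) = 0.2571 m·K/W
ΣR = 1.201×10^-4 + 3.298 + 0.2571 = 3.555 m·K/W
Q' = ΔT/ΣR = (-151 °C − 16.2 °C)/3.555 = -47.0 W/m
(Negative Q' ⇒ heat flows inward; heat gain = 47.0 W/m.)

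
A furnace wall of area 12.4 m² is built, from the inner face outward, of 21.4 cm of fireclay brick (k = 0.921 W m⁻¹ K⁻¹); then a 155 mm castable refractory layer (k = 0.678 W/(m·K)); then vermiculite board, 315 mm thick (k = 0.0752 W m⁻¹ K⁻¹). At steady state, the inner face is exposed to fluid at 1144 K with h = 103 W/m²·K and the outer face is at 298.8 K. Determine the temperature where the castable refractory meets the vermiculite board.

T = 1059 K

Treat each layer as a resistance in series:
  R_conv,in = 1/(hA) = 1/(103·12.4) = 7.830×10^-4 K/W
  R_fireclay brick = L/(kA) = 0.214/(0.921·12.4) = 0.01874 K/W
  R_castable refractory = L/(kA) = 0.155/(0.678·12.4) = 0.01844 K/W
  R_vermiculite board = L/(kA) = 0.315/(0.0752·12.4) = 0.3378 K/W
ΣR = 7.830×10^-4 + 0.01874 + 0.01844 + 0.3378 = 0.3758 K/W
Q = ΔT/ΣR = (1144 K − 298.8 K)/0.3758 = 2249 W
From the inner boundary to the castable refractory/vermiculite board interface, ΣR_partial = 0.03796 K/W.
T_interface = T_in − Q·ΣR_partial = 1144 K − (2249)(0.03796) = 1059 K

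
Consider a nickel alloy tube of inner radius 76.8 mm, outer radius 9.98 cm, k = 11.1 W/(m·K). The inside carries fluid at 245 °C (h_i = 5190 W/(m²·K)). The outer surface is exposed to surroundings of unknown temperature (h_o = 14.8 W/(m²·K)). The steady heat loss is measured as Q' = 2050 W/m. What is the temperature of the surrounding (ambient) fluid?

Sum the resistances:
  R'_conv,in = 1/(2πr h) = 1/(2π·0.0768·5190) = 3.993×10^-4 m·K/W
  R'_nickel alloy = ln(0.0998/0.0768)/(2πk) = 0.2620/(2π·11.1) = 0.003756 m·K/W
  R'_conv,out = 1/(2πr h) = 1/(2π·0.0998·14.8) = 0.1078 m·K/W
ΣR = 0.1119 m·K/W
ΔT = Q'·ΣR = 2050 × 0.1119 = 229.4 K
Heat flows outward, so T_out = T_in − ΔT = 245 − 229.4 = 15.6 °C

T_out = 15.6 °C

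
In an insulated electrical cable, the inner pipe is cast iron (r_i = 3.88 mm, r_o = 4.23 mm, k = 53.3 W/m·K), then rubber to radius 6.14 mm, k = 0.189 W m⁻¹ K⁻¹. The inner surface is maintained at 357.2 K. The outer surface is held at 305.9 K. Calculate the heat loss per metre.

Treat each layer as a resistance in series:
  R'_cast iron = ln(0.00423/0.00388)/(2πk) = 0.08637/(2π·53.3) = 2.579×10^-4 m·K/W
  R'_rubber = ln(0.00614/0.00423)/(2πk) = 0.3726/(2π·0.189) = 0.3138 m·K/W
ΣR = 2.579×10^-4 + 0.3138 = 0.3141 m·K/W
Q' = ΔT/ΣR = (357.2 K − 305.9 K)/0.3141 = 163 W/m

Q' = 163 W/m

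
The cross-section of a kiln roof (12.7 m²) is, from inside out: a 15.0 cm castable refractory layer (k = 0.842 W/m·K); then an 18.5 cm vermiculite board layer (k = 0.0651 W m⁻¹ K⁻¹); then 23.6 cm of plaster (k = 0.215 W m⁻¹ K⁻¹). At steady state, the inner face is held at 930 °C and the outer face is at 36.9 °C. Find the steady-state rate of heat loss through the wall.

Series thermal resistances, inner to outer:
  R_castable refractory = L/(kA) = 0.150/(0.842·12.7) = 0.01403 K/W
  R_vermiculite board = L/(kA) = 0.185/(0.0651·12.7) = 0.2238 K/W
  R_plaster = L/(kA) = 0.236/(0.215·12.7) = 0.08643 K/W
ΣR = 0.01403 + 0.2238 + 0.08643 = 0.3243 K/W
Q = ΔT/ΣR = (930 °C − 36.9 °C)/0.3243 = 2750 W

Q = 2.75 kW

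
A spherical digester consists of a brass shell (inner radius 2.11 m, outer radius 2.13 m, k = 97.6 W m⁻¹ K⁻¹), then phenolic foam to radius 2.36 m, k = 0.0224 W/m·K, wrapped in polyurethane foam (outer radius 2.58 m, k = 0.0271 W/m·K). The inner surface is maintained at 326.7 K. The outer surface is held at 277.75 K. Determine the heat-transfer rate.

Q = 182 W

Series thermal resistances, inner to outer:
  R_brass = (1/2.11 − 1/2.13)/(4πk) = 0.004450/(4π·97.6) = 3.628×10^-6 K/W
  R_phenolic foam = (1/2.13 − 1/2.36)/(4πk) = 0.04575/(4π·0.0224) = 0.1625 K/W
  R_polyurethane foam = (1/2.36 − 1/2.58)/(4πk) = 0.03613/(4π·0.0271) = 0.1061 K/W
ΣR = 3.628×10^-6 + 0.1625 + 0.1061 = 0.2686 K/W
Q = ΔT/ΣR = (326.7 K − 277.75 K)/0.2686 = 182 W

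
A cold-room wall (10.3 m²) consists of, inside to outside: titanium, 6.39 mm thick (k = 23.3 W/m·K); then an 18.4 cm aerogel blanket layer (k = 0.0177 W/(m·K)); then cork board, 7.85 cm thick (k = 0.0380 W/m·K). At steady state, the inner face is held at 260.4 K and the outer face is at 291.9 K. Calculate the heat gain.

Resistance network (inner→outer):
  R_titanium = L/(kA) = 0.00639/(23.3·10.3) = 2.663×10^-5 K/W
  R_aerogel blanket = L/(kA) = 0.184/(0.0177·10.3) = 1.009 K/W
  R_cork board = L/(kA) = 0.0785/(0.0380·10.3) = 0.2006 K/W
ΣR = 2.663×10^-5 + 1.009 + 0.2006 = 1.210 K/W
Q = ΔT/ΣR = (260.4 K − 291.9 K)/1.210 = -26.0 W
(Negative Q ⇒ heat flows inward; heat gain = 26.0 W.)

Q = 26.0 W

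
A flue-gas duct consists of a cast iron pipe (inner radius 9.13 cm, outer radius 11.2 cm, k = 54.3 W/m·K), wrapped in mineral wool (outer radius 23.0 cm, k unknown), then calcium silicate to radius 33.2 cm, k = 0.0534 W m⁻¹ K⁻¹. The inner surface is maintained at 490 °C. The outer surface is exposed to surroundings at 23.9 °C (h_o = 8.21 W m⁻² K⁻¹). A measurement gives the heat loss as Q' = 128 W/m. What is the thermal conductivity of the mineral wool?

k = 0.0460 W/m·K

ΣR = ΔT/Q' = |490 − 23.9|/128 = 3.641 m·K/W
Known resistances:
  R'_cast iron = ln(0.112/0.0913)/(2πk) = 0.2043/(2π·54.3) = 5.990×10^-4 m·K/W
  R'_calcium silicate = ln(0.332/0.230)/(2πk) = 0.3671/(2π·0.0534) = 1.094 m·K/W
  R'_conv,out = 1/(2πr h) = 1/(2π·0.332·8.21) = 0.05839 m·K/W
R_mineral wool = ΣR − ΣR_known = 3.641 − 1.153 = 2.488 m·K/W
ln(r₂/r₁)/(2πk) = 2.488 ⇒ k = 0.7196/(2π·2.488) = 0.0460 W/m·K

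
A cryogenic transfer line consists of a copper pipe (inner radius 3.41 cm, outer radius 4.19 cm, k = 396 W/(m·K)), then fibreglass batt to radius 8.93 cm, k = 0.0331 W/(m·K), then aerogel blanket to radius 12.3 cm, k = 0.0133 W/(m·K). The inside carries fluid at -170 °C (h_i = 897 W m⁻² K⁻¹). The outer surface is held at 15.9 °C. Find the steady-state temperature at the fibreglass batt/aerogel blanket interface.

Series thermal resistances, inner to outer:
  R'_conv,in = 1/(2πr h) = 1/(2π·0.0341·897) = 0.005203 m·K/W
  R'_copper = ln(0.0419/0.0341)/(2πk) = 0.2060/(2π·396) = 8.279×10^-5 m·K/W
  R'_fibreglass batt = ln(0.0893/0.0419)/(2πk) = 0.7567/(2π·0.0331) = 3.639 m·K/W
  R'_aerogel blanket = ln(0.123/0.0893)/(2πk) = 0.3202/(2π·0.0133) = 3.831 m·K/W
ΣR = 0.005203 + 8.279×10^-5 + 3.639 + 3.831 = 7.475 m·K/W
Q' = ΔT/ΣR = (-170 °C − 15.9 °C)/7.475 = -24.87 W/m
From the inner boundary to the fibreglass batt/aerogel blanket interface, ΣR_partial = 3.644 m·K/W.
T_interface = T_in − Q'·ΣR_partial = -170 °C − (-24.87)(3.644) = -79.4 °C

T = -79.4 °C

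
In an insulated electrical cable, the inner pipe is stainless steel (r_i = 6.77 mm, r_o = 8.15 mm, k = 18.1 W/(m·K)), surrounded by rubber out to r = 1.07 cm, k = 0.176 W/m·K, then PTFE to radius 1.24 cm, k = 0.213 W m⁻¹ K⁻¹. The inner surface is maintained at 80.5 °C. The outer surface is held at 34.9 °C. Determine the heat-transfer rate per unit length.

Q' = 127 W/m

Series thermal resistances, inner to outer:
  R'_stainless steel = ln(0.00815/0.00677)/(2πk) = 0.1855/(2π·18.1) = 0.001631 m·K/W
  R'_rubber = ln(0.0107/0.00815)/(2πk) = 0.2722/(2π·0.176) = 0.2462 m·K/W
  R'_PTFE = ln(0.0124/0.0107)/(2πk) = 0.1475/(2π·0.213) = 0.1102 m·K/W
ΣR = 0.001631 + 0.2462 + 0.1102 = 0.3580 m·K/W
Q' = ΔT/ΣR = (80.5 °C − 34.9 °C)/0.3580 = 127 W/m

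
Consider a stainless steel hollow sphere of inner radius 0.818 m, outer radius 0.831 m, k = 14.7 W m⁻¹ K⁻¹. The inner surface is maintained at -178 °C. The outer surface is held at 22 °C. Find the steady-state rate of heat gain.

Q = 4πk·ΔT/(1/r₁ − 1/r₂) = 4π × 14.7 × 200 / (1/0.818 − 1/0.831) = 1.93×10^6 W

Q = 1.93×10^6 W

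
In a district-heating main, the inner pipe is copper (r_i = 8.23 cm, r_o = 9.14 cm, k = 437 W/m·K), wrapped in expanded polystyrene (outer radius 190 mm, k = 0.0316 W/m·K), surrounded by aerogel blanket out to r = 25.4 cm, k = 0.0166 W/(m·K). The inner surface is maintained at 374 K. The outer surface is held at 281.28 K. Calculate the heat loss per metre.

Q' = 14.3 W/m

Series thermal resistances, inner to outer:
  R'_copper = ln(0.0914/0.0823)/(2πk) = 0.1049/(2π·437) = 3.820×10^-5 m·K/W
  R'_expanded polystyrene = ln(0.190/0.0914)/(2πk) = 0.7318/(2π·0.0316) = 3.686 m·K/W
  R'_aerogel blanket = ln(0.254/0.190)/(2πk) = 0.2903/(2π·0.0166) = 2.783 m·K/W
ΣR = 3.820×10^-5 + 3.686 + 2.783 = 6.469 m·K/W
Q' = ΔT/ΣR = (374 K − 281.28 K)/6.469 = 14.3 W/m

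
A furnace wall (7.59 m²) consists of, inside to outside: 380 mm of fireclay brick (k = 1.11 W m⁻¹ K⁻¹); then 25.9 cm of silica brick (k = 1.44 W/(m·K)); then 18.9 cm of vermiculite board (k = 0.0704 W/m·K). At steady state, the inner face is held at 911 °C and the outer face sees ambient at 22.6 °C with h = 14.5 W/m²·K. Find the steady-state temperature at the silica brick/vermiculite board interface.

T = 769 °C

Series thermal resistances, inner to outer:
  R_fireclay brick = L/(kA) = 0.380/(1.11·7.59) = 0.04510 K/W
  R_silica brick = L/(kA) = 0.259/(1.44·7.59) = 0.02370 K/W
  R_vermiculite board = L/(kA) = 0.189/(0.0704·7.59) = 0.3537 K/W
  R_conv,out = 1/(hA) = 1/(14.5·7.59) = 0.009086 K/W
ΣR = 0.04510 + 0.02370 + 0.3537 + 0.009086 = 0.4316 K/W
Q = ΔT/ΣR = (911 °C − 22.6 °C)/0.4316 = 2058 W
From the inner boundary to the silica brick/vermiculite board interface, ΣR_partial = 0.06880 K/W.
T_interface = T_in − Q·ΣR_partial = 911 °C − (2058)(0.06880) = 769 °C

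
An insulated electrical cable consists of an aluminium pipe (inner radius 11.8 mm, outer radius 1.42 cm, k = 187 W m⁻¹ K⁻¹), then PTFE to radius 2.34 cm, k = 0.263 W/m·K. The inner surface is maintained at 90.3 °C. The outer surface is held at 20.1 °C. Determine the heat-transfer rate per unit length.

Treat each layer as a resistance in series:
  R'_aluminium = ln(0.0142/0.0118)/(2πk) = 0.1851/(2π·187) = 1.576×10^-4 m·K/W
  R'_PTFE = ln(0.0234/0.0142)/(2πk) = 0.4995/(2π·0.263) = 0.3023 m·K/W
ΣR = 1.576×10^-4 + 0.3023 = 0.3025 m·K/W
Q' = ΔT/ΣR = (90.3 °C − 20.1 °C)/0.3025 = 232 W/m

Q' = 232 W/m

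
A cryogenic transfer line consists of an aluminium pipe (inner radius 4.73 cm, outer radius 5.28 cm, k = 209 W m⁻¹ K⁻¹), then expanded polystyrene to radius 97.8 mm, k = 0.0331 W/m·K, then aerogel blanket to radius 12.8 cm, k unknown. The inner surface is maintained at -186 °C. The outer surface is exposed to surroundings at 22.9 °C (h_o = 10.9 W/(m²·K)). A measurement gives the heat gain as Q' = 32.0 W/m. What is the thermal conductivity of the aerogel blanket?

ΣR = ΔT/Q' = |-186 − 22.9|/32.0 = 6.528 m·K/W
Known resistances:
  R'_aluminium = ln(0.0528/0.0473)/(2πk) = 0.1100/(2π·209) = 8.377×10^-5 m·K/W
  R'_expanded polystyrene = ln(0.0978/0.0528)/(2πk) = 0.6164/(2π·0.0331) = 2.964 m·K/W
  R'_conv,out = 1/(2πr h) = 1/(2π·0.128·10.9) = 0.1141 m·K/W
R_aerogel blanket = ΣR − ΣR_known = 6.528 − 3.078 = 3.450 m·K/W
ln(r₂/r₁)/(2πk) = 3.450 ⇒ k = 0.2691/(2π·3.450) = 0.0124 W/m·K

k = 0.0124 W/m·K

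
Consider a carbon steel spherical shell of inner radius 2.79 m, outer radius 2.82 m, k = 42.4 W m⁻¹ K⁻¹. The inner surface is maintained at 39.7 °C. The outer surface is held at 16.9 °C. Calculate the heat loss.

Q = 4πk·ΔT/(1/r₁ − 1/r₂) = 4π × 42.4 × 22.8 / (1/2.79 − 1/2.82) = 3.19×10^6 W

Q = 3.19×10^6 W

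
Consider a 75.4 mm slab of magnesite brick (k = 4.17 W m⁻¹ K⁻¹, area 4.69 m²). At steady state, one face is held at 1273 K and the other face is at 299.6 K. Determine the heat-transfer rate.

Q = kA·ΔT/L = 4.17 × 4.69 × |1273 K − 299.6 K| / 0.0754 = 2.52×10^5 W

Q = 2.52×10^5 W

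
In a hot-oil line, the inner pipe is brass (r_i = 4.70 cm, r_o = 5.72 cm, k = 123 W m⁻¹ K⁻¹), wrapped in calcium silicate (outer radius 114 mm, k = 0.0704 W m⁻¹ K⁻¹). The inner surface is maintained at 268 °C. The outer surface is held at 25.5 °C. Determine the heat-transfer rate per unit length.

Resistance network (inner→outer):
  R'_brass = ln(0.0572/0.0470)/(2πk) = 0.1964/(2π·123) = 2.541×10^-4 m·K/W
  R'_calcium silicate = ln(0.114/0.0572)/(2πk) = 0.6896/(2π·0.0704) = 1.559 m·K/W
ΣR = 2.541×10^-4 + 1.559 = 1.559 m·K/W
Q' = ΔT/ΣR = (268 °C − 25.5 °C)/1.559 = 156 W/m

Q' = 156 W/m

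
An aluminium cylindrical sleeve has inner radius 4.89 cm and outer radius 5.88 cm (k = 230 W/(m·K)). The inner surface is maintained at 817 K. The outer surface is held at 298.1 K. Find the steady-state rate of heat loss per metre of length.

Q' = 4.07×10^6 W/m

Q' = 2πk·ΔT/ln(r₂/r₁) = 2π × 230 × 518.9 / ln(0.0588/0.0489) = 4.07×10^6 W/m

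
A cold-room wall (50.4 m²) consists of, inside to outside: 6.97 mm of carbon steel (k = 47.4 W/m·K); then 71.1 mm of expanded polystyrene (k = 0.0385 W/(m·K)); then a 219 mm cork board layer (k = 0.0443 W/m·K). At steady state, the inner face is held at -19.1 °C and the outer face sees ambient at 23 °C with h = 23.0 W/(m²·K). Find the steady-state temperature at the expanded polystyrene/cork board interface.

Treat each layer as a resistance in series:
  R_carbon steel = L/(kA) = 0.00697/(47.4·50.4) = 2.918×10^-6 K/W
  R_expanded polystyrene = L/(kA) = 0.0711/(0.0385·50.4) = 0.03664 K/W
  R_cork board = L/(kA) = 0.219/(0.0443·50.4) = 0.09809 K/W
  R_conv,out = 1/(hA) = 1/(23.0·50.4) = 8.627×10^-4 K/W
ΣR = 2.918×10^-6 + 0.03664 + 0.09809 + 8.627×10^-4 = 0.1356 K/W
Q = ΔT/ΣR = (-19.1 °C − 23 °C)/0.1356 = -310.5 W
From the inner boundary to the expanded polystyrene/cork board interface, ΣR_partial = 0.03664 K/W.
T_interface = T_in − Q·ΣR_partial = -19.1 °C − (-310.5)(0.03664) = -7.72 °C

T = -7.72 °C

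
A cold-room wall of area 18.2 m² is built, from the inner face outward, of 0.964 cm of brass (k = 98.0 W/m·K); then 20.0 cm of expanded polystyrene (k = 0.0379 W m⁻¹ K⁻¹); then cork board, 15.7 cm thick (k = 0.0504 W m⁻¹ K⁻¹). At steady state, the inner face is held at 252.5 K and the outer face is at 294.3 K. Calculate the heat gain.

Q = 90.7 W

Series thermal resistances, inner to outer:
  R_brass = L/(kA) = 0.00964/(98.0·18.2) = 5.405×10^-6 K/W
  R_expanded polystyrene = L/(kA) = 0.200/(0.0379·18.2) = 0.2899 K/W
  R_cork board = L/(kA) = 0.157/(0.0504·18.2) = 0.1712 K/W
ΣR = 5.405×10^-6 + 0.2899 + 0.1712 = 0.4611 K/W
Q = ΔT/ΣR = (252.5 K − 294.3 K)/0.4611 = -90.7 W
(Negative Q ⇒ heat flows inward; heat gain = 90.7 W.)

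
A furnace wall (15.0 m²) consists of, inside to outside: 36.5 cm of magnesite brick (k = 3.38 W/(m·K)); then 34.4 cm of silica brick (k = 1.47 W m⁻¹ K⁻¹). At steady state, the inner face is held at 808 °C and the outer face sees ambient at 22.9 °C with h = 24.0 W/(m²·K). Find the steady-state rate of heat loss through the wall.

Q = 30.7 kW

Treat each layer as a resistance in series:
  R_magnesite brick = L/(kA) = 0.365/(3.38·15.0) = 0.007199 K/W
  R_silica brick = L/(kA) = 0.344/(1.47·15.0) = 0.01560 K/W
  R_conv,out = 1/(hA) = 1/(24.0·15.0) = 0.002778 K/W
ΣR = 0.007199 + 0.01560 + 0.002778 = 0.02558 K/W
Q = ΔT/ΣR = (808 °C − 22.9 °C)/0.02558 = 30700 W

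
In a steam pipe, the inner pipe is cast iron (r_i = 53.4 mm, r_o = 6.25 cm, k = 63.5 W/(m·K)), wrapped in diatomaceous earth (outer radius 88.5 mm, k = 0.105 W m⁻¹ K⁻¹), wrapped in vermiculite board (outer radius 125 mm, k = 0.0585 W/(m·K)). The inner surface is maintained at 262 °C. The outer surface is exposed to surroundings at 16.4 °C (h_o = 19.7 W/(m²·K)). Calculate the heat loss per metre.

Q' = 160 W/m

Treat each layer as a resistance in series:
  R'_cast iron = ln(0.0625/0.0534)/(2πk) = 0.1574/(2π·63.5) = 3.944×10^-4 m·K/W
  R'_diatomaceous earth = ln(0.0885/0.0625)/(2πk) = 0.3478/(2π·0.105) = 0.5272 m·K/W
  R'_vermiculite board = ln(0.125/0.0885)/(2πk) = 0.3453/(2π·0.0585) = 0.9395 m·K/W
  R'_conv,out = 1/(2πr h) = 1/(2π·0.125·19.7) = 0.06463 m·K/W
ΣR = 3.944×10^-4 + 0.5272 + 0.9395 + 0.06463 = 1.532 m·K/W
Q' = ΔT/ΣR = (262 °C − 16.4 °C)/1.532 = 160 W/m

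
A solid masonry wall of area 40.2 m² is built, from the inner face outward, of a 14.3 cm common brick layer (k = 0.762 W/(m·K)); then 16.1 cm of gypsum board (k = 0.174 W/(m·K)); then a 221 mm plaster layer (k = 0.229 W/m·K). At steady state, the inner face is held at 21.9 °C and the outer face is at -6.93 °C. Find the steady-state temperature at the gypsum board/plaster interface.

T = 6.46 °C

Series thermal resistances, inner to outer:
  R_common brick = L/(kA) = 0.143/(0.762·40.2) = 0.004668 K/W
  R_gypsum board = L/(kA) = 0.161/(0.174·40.2) = 0.02302 K/W
  R_plaster = L/(kA) = 0.221/(0.229·40.2) = 0.02401 K/W
ΣR = 0.004668 + 0.02302 + 0.02401 = 0.05170 K/W
Q = ΔT/ΣR = (21.9 °C − -6.93 °C)/0.05170 = 557.6 W
From the inner boundary to the gypsum board/plaster interface, ΣR_partial = 0.02769 K/W.
T_interface = T_in − Q·ΣR_partial = 21.9 °C − (557.6)(0.02769) = 6.46 °C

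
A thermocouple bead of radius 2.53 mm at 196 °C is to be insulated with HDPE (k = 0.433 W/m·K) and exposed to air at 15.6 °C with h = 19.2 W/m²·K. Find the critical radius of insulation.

For a sphere, r_cr = 2k_ins/h = 2·0.433/19.2 = 0.0451 m = 4.51 cm

r_cr = 4.51 cm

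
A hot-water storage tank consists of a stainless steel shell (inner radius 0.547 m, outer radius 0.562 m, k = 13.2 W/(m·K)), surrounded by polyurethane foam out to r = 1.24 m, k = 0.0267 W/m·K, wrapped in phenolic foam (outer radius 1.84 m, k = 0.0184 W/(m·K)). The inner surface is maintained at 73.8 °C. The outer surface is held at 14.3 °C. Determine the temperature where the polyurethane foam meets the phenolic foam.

T = 31.1 °C

Series thermal resistances, inner to outer:
  R_stainless steel = (1/0.547 − 1/0.562)/(4πk) = 0.04879/(4π·13.2) = 2.942×10^-4 K/W
  R_polyurethane foam = (1/0.562 − 1/1.24)/(4πk) = 0.9729/(4π·0.0267) = 2.900 K/W
  R_phenolic foam = (1/1.24 − 1/1.84)/(4πk) = 0.2630/(4π·0.0184) = 1.137 K/W
ΣR = 2.942×10^-4 + 2.900 + 1.137 = 4.037 K/W
Q = ΔT/ΣR = (73.8 °C − 14.3 °C)/4.037 = 14.74 W
From the inner boundary to the polyurethane foam/phenolic foam interface, ΣR_partial = 2.900 K/W.
T_interface = T_in − Q·ΣR_partial = 73.8 °C − (14.74)(2.900) = 31.1 °C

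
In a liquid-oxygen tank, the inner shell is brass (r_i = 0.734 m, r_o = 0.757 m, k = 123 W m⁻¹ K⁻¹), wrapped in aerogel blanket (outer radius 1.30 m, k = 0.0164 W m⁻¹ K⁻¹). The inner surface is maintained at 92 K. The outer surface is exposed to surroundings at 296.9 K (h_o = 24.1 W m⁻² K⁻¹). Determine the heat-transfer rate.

Q = 76.5 W

Series thermal resistances, inner to outer:
  R_brass = (1/0.734 − 1/0.757)/(4πk) = 0.04139/(4π·123) = 2.678×10^-5 K/W
  R_aerogel blanket = (1/0.757 − 1/1.30)/(4πk) = 0.5518/(4π·0.0164) = 2.677 K/W
  R_conv,out = 1/(4πr²h) = 1/(4π·1.30²·24.1) = 0.001954 K/W
ΣR = 2.678×10^-5 + 2.677 + 0.001954 = 2.679 K/W
Q = ΔT/ΣR = (92 K − 296.9 K)/2.679 = -76.5 W
(Negative Q ⇒ heat flows inward; heat gain = 76.5 W.)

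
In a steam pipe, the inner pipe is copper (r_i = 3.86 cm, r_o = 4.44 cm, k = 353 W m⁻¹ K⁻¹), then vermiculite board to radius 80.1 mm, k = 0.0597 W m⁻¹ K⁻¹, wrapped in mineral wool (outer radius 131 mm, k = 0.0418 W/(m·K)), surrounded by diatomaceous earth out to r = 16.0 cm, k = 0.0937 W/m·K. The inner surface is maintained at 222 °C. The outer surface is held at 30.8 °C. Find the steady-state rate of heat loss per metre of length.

Q' = 50.5 W/m

Resistance network (inner→outer):
  R'_copper = ln(0.0444/0.0386)/(2πk) = 0.1400/(2π·353) = 6.312×10^-5 m·K/W
  R'_vermiculite board = ln(0.0801/0.0444)/(2πk) = 0.5900/(2π·0.0597) = 1.573 m·K/W
  R'_mineral wool = ln(0.131/0.0801)/(2πk) = 0.4919/(2π·0.0418) = 1.873 m·K/W
  R'_diatomaceous earth = ln(0.160/0.131)/(2πk) = 0.2000/(2π·0.0937) = 0.3397 m·K/W
ΣR = 6.312×10^-5 + 1.573 + 1.873 + 0.3397 = 3.786 m·K/W
Q' = ΔT/ΣR = (222 °C − 30.8 °C)/3.786 = 50.5 W/m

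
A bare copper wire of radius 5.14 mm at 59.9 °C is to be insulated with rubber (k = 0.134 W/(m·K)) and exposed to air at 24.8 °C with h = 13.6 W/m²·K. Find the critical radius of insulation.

r_cr = 0.985 cm

For a cylinder, r_cr = k_ins/h = 0.134/13.6 = 0.00985 m = 0.985 cm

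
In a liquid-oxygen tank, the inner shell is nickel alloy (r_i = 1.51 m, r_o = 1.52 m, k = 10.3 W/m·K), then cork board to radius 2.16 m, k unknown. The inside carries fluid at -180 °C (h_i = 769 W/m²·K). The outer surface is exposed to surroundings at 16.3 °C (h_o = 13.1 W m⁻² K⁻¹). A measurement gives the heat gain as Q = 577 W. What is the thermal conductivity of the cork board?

ΣR = ΔT/Q = |-180 − 16.3|/577 = 0.3402 K/W
Known resistances:
  R_conv,in = 1/(4πr²h) = 1/(4π·1.51²·769) = 4.538×10^-5 K/W
  R_nickel alloy = (1/1.51 − 1/1.52)/(4πk) = 0.004357/(4π·10.3) = 3.366×10^-5 K/W
  R_conv,out = 1/(4πr²h) = 1/(4π·2.16²·13.1) = 0.001302 K/W
R_cork board = ΣR − ΣR_known = 0.3402 − 0.001381 = 0.3388 K/W
(1/r₁−1/r₂)/(4πk) = 0.3388 ⇒ k = 0.1949/(4π·0.3388) = 0.0458 W/m·K

k = 0.0458 W/m·K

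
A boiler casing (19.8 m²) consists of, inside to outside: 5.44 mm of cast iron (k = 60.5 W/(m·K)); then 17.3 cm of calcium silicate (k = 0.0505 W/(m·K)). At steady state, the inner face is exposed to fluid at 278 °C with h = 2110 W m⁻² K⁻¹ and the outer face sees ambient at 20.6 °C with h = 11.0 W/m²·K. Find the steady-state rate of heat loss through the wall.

Resistance network (inner→outer):
  R_conv,in = 1/(hA) = 1/(2110·19.8) = 2.394×10^-5 K/W
  R_cast iron = L/(kA) = 0.00544/(60.5·19.8) = 4.541×10^-6 K/W
  R_calcium silicate = L/(kA) = 0.173/(0.0505·19.8) = 0.1730 K/W
  R_conv,out = 1/(hA) = 1/(11.0·19.8) = 0.004591 K/W
ΣR = 2.394×10^-5 + 4.541×10^-6 + 0.1730 + 0.004591 = 0.1776 K/W
Q = ΔT/ΣR = (278 °C − 20.6 °C)/0.1776 = 1450 W

Q = 1450 W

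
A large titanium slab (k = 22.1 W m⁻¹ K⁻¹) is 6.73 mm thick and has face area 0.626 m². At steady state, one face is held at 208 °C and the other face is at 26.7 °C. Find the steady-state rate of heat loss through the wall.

Q = kA·ΔT/L = 22.1 × 0.626 × |208 °C − 26.7 °C| / 0.00673 = 3.73×10^5 W

Q = 3.73×10^5 W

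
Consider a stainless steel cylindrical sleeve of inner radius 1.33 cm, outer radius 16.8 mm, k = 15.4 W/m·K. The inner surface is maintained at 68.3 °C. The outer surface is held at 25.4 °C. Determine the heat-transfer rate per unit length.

Q' = 17800 W/m

Q' = 2πk·ΔT/ln(r₂/r₁) = 2π × 15.4 × 42.9 / ln(0.0168/0.0133) = 17800 W/m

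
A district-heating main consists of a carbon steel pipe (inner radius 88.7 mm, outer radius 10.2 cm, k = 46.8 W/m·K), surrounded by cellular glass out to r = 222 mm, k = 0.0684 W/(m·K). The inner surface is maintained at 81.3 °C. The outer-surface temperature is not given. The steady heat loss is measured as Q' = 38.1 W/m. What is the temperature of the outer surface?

Series resistances:
  R'_carbon steel = ln(0.102/0.0887)/(2πk) = 0.1397/(2π·46.8) = 4.751×10^-4 m·K/W
  R'_cellular glass = ln(0.222/0.102)/(2πk) = 0.7777/(2π·0.0684) = 1.810 m·K/W
ΣR = 1.810 m·K/W
ΔT = Q'·ΣR = 38.1 × 1.810 = 68.96 K
Heat flows outward, so T_out = T_in − ΔT = 81.3 − 68.96 = 12.3 °C

T_out = 12.3 °C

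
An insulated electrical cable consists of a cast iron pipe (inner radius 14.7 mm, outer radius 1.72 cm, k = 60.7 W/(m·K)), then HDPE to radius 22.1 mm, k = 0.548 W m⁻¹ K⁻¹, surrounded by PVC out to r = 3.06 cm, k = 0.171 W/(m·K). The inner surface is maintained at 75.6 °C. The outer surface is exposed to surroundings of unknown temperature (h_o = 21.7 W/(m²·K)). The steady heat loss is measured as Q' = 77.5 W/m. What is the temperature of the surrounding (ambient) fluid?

T_out = 27.9 °C

Sum the resistances:
  R'_cast iron = ln(0.0172/0.0147)/(2πk) = 0.1571/(2π·60.7) = 4.118×10^-4 m·K/W
  R'_HDPE = ln(0.0221/0.0172)/(2πk) = 0.2507/(2π·0.548) = 0.07280 m·K/W
  R'_PVC = ln(0.0306/0.0221)/(2πk) = 0.3254/(2π·0.171) = 0.3029 m·K/W
  R'_conv,out = 1/(2πr h) = 1/(2π·0.0306·21.7) = 0.2397 m·K/W
ΣR = 0.6158 m·K/W
ΔT = Q'·ΣR = 77.5 × 0.6158 = 47.72 K
Heat flows outward, so T_out = T_in − ΔT = 75.6 − 47.72 = 27.9 °C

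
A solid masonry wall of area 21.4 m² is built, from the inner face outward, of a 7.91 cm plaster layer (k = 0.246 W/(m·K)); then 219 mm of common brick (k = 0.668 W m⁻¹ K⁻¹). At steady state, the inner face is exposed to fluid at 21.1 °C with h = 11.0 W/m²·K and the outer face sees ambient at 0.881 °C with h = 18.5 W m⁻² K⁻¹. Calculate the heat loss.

Treat each layer as a resistance in series:
  R_conv,in = 1/(hA) = 1/(11.0·21.4) = 0.004248 K/W
  R_plaster = L/(kA) = 0.0791/(0.246·21.4) = 0.01503 K/W
  R_common brick = L/(kA) = 0.219/(0.668·21.4) = 0.01532 K/W
  R_conv,out = 1/(hA) = 1/(18.5·21.4) = 0.002526 K/W
ΣR = 0.004248 + 0.01503 + 0.01532 + 0.002526 = 0.03712 K/W
Q = ΔT/ΣR = (21.1 °C − 0.881 °C)/0.03712 = 545 W

Q = 545 W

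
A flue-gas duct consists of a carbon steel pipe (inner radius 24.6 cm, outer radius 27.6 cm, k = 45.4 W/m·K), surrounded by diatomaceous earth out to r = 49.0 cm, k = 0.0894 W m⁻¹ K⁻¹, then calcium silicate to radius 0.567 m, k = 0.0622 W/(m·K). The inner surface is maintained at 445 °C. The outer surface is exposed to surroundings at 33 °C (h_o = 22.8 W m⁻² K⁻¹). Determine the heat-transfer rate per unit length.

Resistance network (inner→outer):
  R'_carbon steel = ln(0.276/0.246)/(2πk) = 0.1151/(2π·45.4) = 4.034×10^-4 m·K/W
  R'_diatomaceous earth = ln(0.490/0.276)/(2πk) = 0.5740/(2π·0.0894) = 1.022 m·K/W
  R'_calcium silicate = ln(0.567/0.490)/(2πk) = 0.1460/(2π·0.0622) = 0.3735 m·K/W
  R'_conv,out = 1/(2πr h) = 1/(2π·0.567·22.8) = 0.01231 m·K/W
ΣR = 4.034×10^-4 + 1.022 + 0.3735 + 0.01231 = 1.408 m·K/W
Q' = ΔT/ΣR = (445 °C − 33 °C)/1.408 = 293 W/m

Q' = 293 W/m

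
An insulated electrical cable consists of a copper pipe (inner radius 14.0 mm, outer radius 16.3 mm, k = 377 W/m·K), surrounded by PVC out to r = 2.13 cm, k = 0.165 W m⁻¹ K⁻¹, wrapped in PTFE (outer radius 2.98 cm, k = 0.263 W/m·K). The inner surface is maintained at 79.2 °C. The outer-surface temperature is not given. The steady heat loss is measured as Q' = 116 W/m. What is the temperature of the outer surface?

Series resistances:
  R'_copper = ln(0.0163/0.0140)/(2πk) = 0.1521/(2π·377) = 6.421×10^-5 m·K/W
  R'_PVC = ln(0.0213/0.0163)/(2πk) = 0.2675/(2π·0.165) = 0.2581 m·K/W
  R'_PTFE = ln(0.0298/0.0213)/(2πk) = 0.3358/(2π·0.263) = 0.2032 m·K/W
ΣR = 0.4613 m·K/W
ΔT = Q'·ΣR = 116 × 0.4613 = 53.51 K
Heat flows outward, so T_out = T_in − ΔT = 79.2 − 53.51 = 25.7 °C

T_out = 25.7 °C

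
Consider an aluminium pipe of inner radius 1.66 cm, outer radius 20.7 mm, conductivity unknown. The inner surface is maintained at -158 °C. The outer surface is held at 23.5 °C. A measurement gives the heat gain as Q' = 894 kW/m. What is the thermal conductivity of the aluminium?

ΣR = ΔT/Q' = |-158 − 23.5|/8.94×10^5 = 2.030×10^-4 m·K/W
ln(r₂/r₁)/(2πk) = 2.030×10^-4 ⇒ k = 0.2207/(2π·2.030×10^-4) = 173 W/m·K

k = 173 W/m·K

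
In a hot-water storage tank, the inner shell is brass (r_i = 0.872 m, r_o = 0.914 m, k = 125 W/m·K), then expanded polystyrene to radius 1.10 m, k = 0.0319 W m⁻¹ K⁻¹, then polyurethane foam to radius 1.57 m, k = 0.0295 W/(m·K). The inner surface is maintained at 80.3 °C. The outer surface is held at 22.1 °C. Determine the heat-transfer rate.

Resistance network (inner→outer):
  R_brass = (1/0.872 − 1/0.914)/(4πk) = 0.05270/(4π·125) = 3.355×10^-5 K/W
  R_expanded polystyrene = (1/0.914 − 1/1.10)/(4πk) = 0.1850/(4π·0.0319) = 0.4615 K/W
  R_polyurethane foam = (1/1.10 − 1/1.57)/(4πk) = 0.2721/(4π·0.0295) = 0.7341 K/W
ΣR = 3.355×10^-5 + 0.4615 + 0.7341 = 1.196 K/W
Q = ΔT/ΣR = (80.3 °C − 22.1 °C)/1.196 = 48.7 W

Q = 48.7 W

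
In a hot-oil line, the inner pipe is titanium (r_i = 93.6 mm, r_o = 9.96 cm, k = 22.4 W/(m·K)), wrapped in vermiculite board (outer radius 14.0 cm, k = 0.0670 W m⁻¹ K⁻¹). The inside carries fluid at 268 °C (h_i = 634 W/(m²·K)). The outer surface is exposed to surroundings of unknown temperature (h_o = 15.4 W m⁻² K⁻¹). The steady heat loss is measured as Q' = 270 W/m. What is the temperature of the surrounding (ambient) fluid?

Sum the resistances:
  R'_conv,in = 1/(2πr h) = 1/(2π·0.0936·634) = 0.002682 m·K/W
  R'_titanium = ln(0.0996/0.0936)/(2πk) = 0.06213/(2π·22.4) = 4.415×10^-4 m·K/W
  R'_vermiculite board = ln(0.140/0.0996)/(2πk) = 0.3405/(2π·0.0670) = 0.8088 m·K/W
  R'_conv,out = 1/(2πr h) = 1/(2π·0.140·15.4) = 0.07382 m·K/W
ΣR = 0.8857 m·K/W
ΔT = Q'·ΣR = 270 × 0.8857 = 239.1 K
Heat flows outward, so T_out = T_in − ΔT = 268 − 239.1 = 28.9 °C

T_out = 28.9 °C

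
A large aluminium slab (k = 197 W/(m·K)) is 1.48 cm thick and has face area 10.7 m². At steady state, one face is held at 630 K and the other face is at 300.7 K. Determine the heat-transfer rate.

Q = kA·ΔT/L = 197 × 10.7 × |630 K − 300.7 K| / 0.0148 = 4.69×10^7 W

Q = 4.69×10^7 W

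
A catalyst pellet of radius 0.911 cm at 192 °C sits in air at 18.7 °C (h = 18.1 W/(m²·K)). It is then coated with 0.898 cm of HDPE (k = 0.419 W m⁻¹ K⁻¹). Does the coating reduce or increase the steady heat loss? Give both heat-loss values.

Critical radius for a sphere: r_cr = 2k/h = 0.0463 m = 4.63 cm.
Outer radius after coating: r₂ = 0.00911 + 0.00898 = 0.01809 m.
Since r₁ < r_cr and r₂ ≤ r_cr, the coating moves toward the maximum at r_cr — heat loss rises.
Bare: R = 1/(4πr₁²h) = 52.98 K/W; Q = 173.3/52.98 = 3.27 W.
Coated: R = R_cond + R_conv = 23.78 K/W; Q = 173.3/23.78 = 7.29 W.

increases: 3.27 → 7.29 W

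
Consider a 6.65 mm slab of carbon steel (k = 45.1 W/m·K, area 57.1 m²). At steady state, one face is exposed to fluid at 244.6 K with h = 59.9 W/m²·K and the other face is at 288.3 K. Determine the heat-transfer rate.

Q = 148 kW

Series thermal resistances, inner to outer:
  R_conv,in = 1/(hA) = 1/(59.9·57.1) = 2.924×10^-4 K/W
  R_carbon steel = L/(kA) = 0.00665/(45.1·57.1) = 2.582×10^-6 K/W
ΣR = 2.924×10^-4 + 2.582×10^-6 = 2.950×10^-4 K/W
Q = ΔT/ΣR = (244.6 K − 288.3 K)/2.950×10^-4 = -1.48×10^5 W
(Negative Q ⇒ heat flows inward; heat gain = 1.48×10^5 W.)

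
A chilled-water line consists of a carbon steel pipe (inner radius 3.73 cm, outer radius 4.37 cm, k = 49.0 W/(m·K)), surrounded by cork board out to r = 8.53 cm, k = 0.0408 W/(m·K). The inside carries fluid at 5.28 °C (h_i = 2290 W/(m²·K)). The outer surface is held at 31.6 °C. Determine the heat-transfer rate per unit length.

Q' = 10.1 W/m

Series thermal resistances, inner to outer:
  R'_conv,in = 1/(2πr h) = 1/(2π·0.0373·2290) = 0.001863 m·K/W
  R'_carbon steel = ln(0.0437/0.0373)/(2πk) = 0.1584/(2π·49.0) = 5.143×10^-4 m·K/W
  R'_cork board = ln(0.0853/0.0437)/(2πk) = 0.6688/(2π·0.0408) = 2.609 m·K/W
ΣR = 0.001863 + 5.143×10^-4 + 2.609 = 2.611 m·K/W
Q' = ΔT/ΣR = (5.28 °C − 31.6 °C)/2.611 = -10.1 W/m
(Negative Q' ⇒ heat flows inward; heat gain = 10.1 W/m.)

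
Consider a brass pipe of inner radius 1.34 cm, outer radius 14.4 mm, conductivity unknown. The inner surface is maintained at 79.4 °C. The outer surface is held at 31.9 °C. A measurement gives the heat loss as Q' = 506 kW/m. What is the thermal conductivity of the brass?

ΣR = ΔT/Q' = |79.4 − 31.9|/5.06×10^5 = 9.387×10^-5 m·K/W
ln(r₂/r₁)/(2πk) = 9.387×10^-5 ⇒ k = 0.07197/(2π·9.387×10^-5) = 122 W/m·K

k = 122 W/m·K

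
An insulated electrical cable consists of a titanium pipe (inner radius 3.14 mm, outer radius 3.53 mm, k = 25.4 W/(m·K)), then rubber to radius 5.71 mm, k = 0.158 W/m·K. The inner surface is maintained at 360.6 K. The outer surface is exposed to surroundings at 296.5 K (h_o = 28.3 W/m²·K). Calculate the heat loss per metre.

Q' = 43.6 W/m

Treat each layer as a resistance in series:
  R'_titanium = ln(0.00353/0.00314)/(2πk) = 0.1171/(2π·25.4) = 7.336×10^-4 m·K/W
  R'_rubber = ln(0.00571/0.00353)/(2πk) = 0.4809/(2π·0.158) = 0.4844 m·K/W
  R'_conv,out = 1/(2πr h) = 1/(2π·0.00571·28.3) = 0.9849 m·K/W
ΣR = 7.336×10^-4 + 0.4844 + 0.9849 = 1.470 m·K/W
Q' = ΔT/ΣR = (360.6 K − 296.5 K)/1.470 = 43.6 W/m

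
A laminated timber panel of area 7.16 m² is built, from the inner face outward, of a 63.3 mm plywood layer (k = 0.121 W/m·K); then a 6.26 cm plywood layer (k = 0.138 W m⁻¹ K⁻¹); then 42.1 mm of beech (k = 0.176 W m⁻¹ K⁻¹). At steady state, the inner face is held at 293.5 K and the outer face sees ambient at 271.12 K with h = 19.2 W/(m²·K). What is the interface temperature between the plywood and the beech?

Series thermal resistances, inner to outer:
  R_plywood = L/(kA) = 0.0633/(0.121·7.16) = 0.07306 K/W
  R_plywood = L/(kA) = 0.0626/(0.138·7.16) = 0.06336 K/W
  R_beech = L/(kA) = 0.0421/(0.176·7.16) = 0.03341 K/W
  R_conv,out = 1/(hA) = 1/(19.2·7.16) = 0.007274 K/W
ΣR = 0.07306 + 0.06336 + 0.03341 + 0.007274 = 0.1771 K/W
Q = ΔT/ΣR = (293.5 K − 271.12 K)/0.1771 = 126.4 W
From the inner boundary to the plywood/beech interface, ΣR_partial = 0.1364 K/W.
T_interface = T_in − Q·ΣR_partial = 293.5 K − (126.4)(0.1364) = 276.26 K

T = 276.26 K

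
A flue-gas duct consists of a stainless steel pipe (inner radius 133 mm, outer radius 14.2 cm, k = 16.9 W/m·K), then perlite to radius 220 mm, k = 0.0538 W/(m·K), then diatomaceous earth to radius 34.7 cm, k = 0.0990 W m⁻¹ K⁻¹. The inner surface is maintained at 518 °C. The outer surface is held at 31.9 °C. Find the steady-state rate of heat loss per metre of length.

Q' = 240 W/m

Resistance network (inner→outer):
  R'_stainless steel = ln(0.142/0.133)/(2πk) = 0.06548/(2π·16.9) = 6.166×10^-4 m·K/W
  R'_perlite = ln(0.220/0.142)/(2πk) = 0.4378/(2π·0.0538) = 1.295 m·K/W
  R'_diatomaceous earth = ln(0.347/0.220)/(2πk) = 0.4557/(2π·0.0990) = 0.7326 m·K/W
ΣR = 6.166×10^-4 + 1.295 + 0.7326 = 2.028 m·K/W
Q' = ΔT/ΣR = (518 °C − 31.9 °C)/2.028 = 240 W/m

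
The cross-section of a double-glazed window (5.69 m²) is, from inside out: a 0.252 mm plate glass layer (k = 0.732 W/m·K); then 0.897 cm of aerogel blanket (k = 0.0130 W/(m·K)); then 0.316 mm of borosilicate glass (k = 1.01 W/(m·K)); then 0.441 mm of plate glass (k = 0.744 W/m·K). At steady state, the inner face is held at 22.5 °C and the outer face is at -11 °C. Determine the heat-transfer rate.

Q = 276 W

Series thermal resistances, inner to outer:
  R_plate glass = L/(kA) = 2.52×10^-4/(0.732·5.69) = 6.050×10^-5 K/W
  R_aerogel blanket = L/(kA) = 0.00897/(0.0130·5.69) = 0.1213 K/W
  R_borosilicate glass = L/(kA) = 3.16×10^-4/(1.01·5.69) = 5.499×10^-5 K/W
  R_plate glass = L/(kA) = 4.41×10^-4/(0.744·5.69) = 1.042×10^-4 K/W
ΣR = 6.050×10^-5 + 0.1213 + 5.499×10^-5 + 1.042×10^-4 = 0.1215 K/W
Q = ΔT/ΣR = (22.5 °C − -11 °C)/0.1215 = 276 W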